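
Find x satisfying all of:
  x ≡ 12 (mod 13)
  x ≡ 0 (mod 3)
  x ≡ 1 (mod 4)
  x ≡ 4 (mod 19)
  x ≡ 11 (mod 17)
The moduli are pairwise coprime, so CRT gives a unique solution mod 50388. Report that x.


Product of moduli M = 13 · 3 · 4 · 19 · 17 = 50388.
Merge one congruence at a time:
  Start: x ≡ 12 (mod 13).
  Combine with x ≡ 0 (mod 3); new modulus lcm = 39.
    Write x = 12 + 13·t and substitute into x ≡ 0 (mod 3): 13·t ≡ 0 − 12 = -12 (mod 3).
    Reduce coefficients mod 3: 1·t ≡ 0 (mod 3).
    So t ≡ 0 (mod 3).
    Then x = 12 + 13·0 = 12, valid modulo lcm(13, 3) = 39: x ≡ 12 (mod 39).
  Combine with x ≡ 1 (mod 4); new modulus lcm = 156.
    Write x = 12 + 39·t and substitute into x ≡ 1 (mod 4): 39·t ≡ 1 − 12 = -11 (mod 4).
    Reduce coefficients mod 4: 3·t ≡ 1 (mod 4).
    The inverse of 3 mod 4 is 3 (since 3·3 = 9 = 2·4 + 1), so t ≡ 3·1 = 3 ≡ 3 (mod 4).
    Then x = 12 + 39·3 = 129, valid modulo lcm(39, 4) = 156: x ≡ 129 (mod 156).
  Combine with x ≡ 4 (mod 19); new modulus lcm = 2964.
    Write x = 129 + 156·t and substitute into x ≡ 4 (mod 19): 156·t ≡ 4 − 129 = -125 (mod 19).
    Reduce coefficients mod 19: 4·t ≡ 8 (mod 19).
    The inverse of 4 mod 19 is 5 (since 4·5 = 20 = 1·19 + 1), so t ≡ 5·8 = 40 ≡ 2 (mod 19).
    Then x = 129 + 156·2 = 441, valid modulo lcm(156, 19) = 2964: x ≡ 441 (mod 2964).
  Combine with x ≡ 11 (mod 17); new modulus lcm = 50388.
    Write x = 441 + 2964·t and substitute into x ≡ 11 (mod 17): 2964·t ≡ 11 − 441 = -430 (mod 17).
    Reduce coefficients mod 17: 6·t ≡ 12 (mod 17).
    The inverse of 6 mod 17 is 3 (since 6·3 = 18 = 1·17 + 1), so t ≡ 3·12 = 36 ≡ 2 (mod 17).
    Then x = 441 + 2964·2 = 6369, valid modulo lcm(2964, 17) = 50388: x ≡ 6369 (mod 50388).
Verify against each original: 6369 mod 13 = 12, 6369 mod 3 = 0, 6369 mod 4 = 1, 6369 mod 19 = 4, 6369 mod 17 = 11.

x ≡ 6369 (mod 50388).


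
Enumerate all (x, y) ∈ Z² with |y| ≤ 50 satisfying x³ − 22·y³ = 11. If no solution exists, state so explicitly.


The equation is x³ - 22y³ = 11. For fixed y, x³ = 22·y³ + 11, so a solution requires the RHS to be a perfect cube.
Strategy: iterate y from -50 to 50, compute RHS = 22·y³ + 11, and check whether it is a (positive or negative) perfect cube.
Check small values of y:
  y = 0: RHS = 11 is not a perfect cube.
  y = 1: RHS = 33 is not a perfect cube.
  y = -1: RHS = -11 is not a perfect cube.
  y = 2: RHS = 187 is not a perfect cube.
  y = -2: RHS = -165 is not a perfect cube.
  y = 3: RHS = 605 is not a perfect cube.
  y = -3: RHS = -583 is not a perfect cube.
Continuing the search up to |y| = 50 finds no solutions either.
No (x, y) in the scanned range satisfies the equation.

No integer solutions with |y| ≤ 50.


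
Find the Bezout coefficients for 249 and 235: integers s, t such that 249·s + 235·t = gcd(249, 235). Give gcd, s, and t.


Euclidean algorithm on (249, 235) — divide until remainder is 0:
  249 = 1 · 235 + 14
  235 = 16 · 14 + 11
  14 = 1 · 11 + 3
  11 = 3 · 3 + 2
  3 = 1 · 2 + 1
  2 = 2 · 1 + 0
gcd(249, 235) = 1.
Track Bezout coefficients alongside the remainders: start with r₀ = 249 = a·1 + b·0 (s = 1, t = 0) and r₁ = 235 = a·0 + b·1 (s = 0, t = 1); each new remainder r_{k+1} = r_{k-1} − q_k·r_k inherits s_{k+1} = s_{k-1} − q_k·s_k, t_{k+1} = t_{k-1} − q_k·t_k, so r_k = a·s_k + b·t_k at every step:
  q = 1: r = 14, s = 1 − 1·0 = 1, t = 0 − 1·1 = -1  (check: 249·1 + 235·(-1) = 14)
  q = 16: r = 11, s = 0 − 16·1 = -16, t = 1 − 16·(-1) = 17  (check: 249·(-16) + 235·17 = 11)
  q = 1: r = 3, s = 1 − 1·(-16) = 17, t = -1 − 1·17 = -18  (check: 249·17 + 235·(-18) = 3)
  q = 3: r = 2, s = -16 − 3·17 = -67, t = 17 − 3·(-18) = 71  (check: 249·(-67) + 235·71 = 2)
  q = 1: r = 1, s = 17 − 1·(-67) = 84, t = -18 − 1·71 = -89  (check: 249·84 + 235·(-89) = 1)
The row with r = 1 (the gcd) gives the Bezout coefficients s = 84, t = -89.
Result: 249 · (84) + 235 · (-89) = 1.

gcd(249, 235) = 1; s = 84, t = -89 (check: 249·84 + 235·(-89) = 1).


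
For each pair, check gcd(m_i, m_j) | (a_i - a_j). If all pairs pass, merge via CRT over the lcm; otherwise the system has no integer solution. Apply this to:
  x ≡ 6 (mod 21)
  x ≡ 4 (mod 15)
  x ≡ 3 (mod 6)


Moduli 21, 15, 6 are not pairwise coprime, so CRT works modulo lcm(m_i) when all pairwise compatibility conditions hold.
Pairwise compatibility: gcd(m_i, m_j) must divide a_i - a_j for every pair.
Merge one congruence at a time:
  Start: x ≡ 6 (mod 21).
  Combine with x ≡ 4 (mod 15): gcd(21, 15) = 3, and 4 - 6 = -2 is NOT divisible by 3.
    ⇒ system is inconsistent (no integer solution).

No solution (the system is inconsistent).


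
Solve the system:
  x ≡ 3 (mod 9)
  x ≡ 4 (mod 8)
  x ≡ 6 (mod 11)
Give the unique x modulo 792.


Moduli 9, 8, 11 are pairwise coprime; by CRT there is a unique solution modulo M = 9 · 8 · 11 = 792.
Solve pairwise, accumulating the modulus:
  Start with x ≡ 3 (mod 9).
  Combine with x ≡ 4 (mod 8): since gcd(9, 8) = 1, we get a unique residue mod 72.
    Write x = 3 + 9·t and substitute into x ≡ 4 (mod 8): 9·t ≡ 4 − 3 = 1 (mod 8).
    Reduce coefficients mod 8: 1·t ≡ 1 (mod 8).
    So t ≡ 1 (mod 8).
    Then x = 3 + 9·1 = 12, valid modulo lcm(9, 8) = 72: x ≡ 12 (mod 72).
  Combine with x ≡ 6 (mod 11): since gcd(72, 11) = 1, we get a unique residue mod 792.
    Write x = 12 + 72·t and substitute into x ≡ 6 (mod 11): 72·t ≡ 6 − 12 = -6 (mod 11).
    Reduce coefficients mod 11: 6·t ≡ 5 (mod 11).
    The inverse of 6 mod 11 is 2 (since 6·2 = 12 = 1·11 + 1), so t ≡ 2·5 = 10 ≡ 10 (mod 11).
    Then x = 12 + 72·10 = 732, valid modulo lcm(72, 11) = 792: x ≡ 732 (mod 792).
Verify: 732 mod 9 = 3 ✓, 732 mod 8 = 4 ✓, 732 mod 11 = 6 ✓.

x ≡ 732 (mod 792).


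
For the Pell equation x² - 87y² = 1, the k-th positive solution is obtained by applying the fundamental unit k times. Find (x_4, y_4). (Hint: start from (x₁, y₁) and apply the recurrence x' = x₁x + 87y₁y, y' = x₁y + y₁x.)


Step 1: Find the fundamental solution (x₁, y₁) of x² - 87y² = 1.
  Expand √87 as a continued fraction. a₀ = ⌊√87⌋ = 9; iterate m_{k+1} = d_k·a_k − m_k, d_{k+1} = (87 − m_{k+1}²)/d_k, a_{k+1} = ⌊(a₀ + m_{k+1})/d_{k+1}⌋ (starting m₀ = 0, d₀ = 1), with convergents p_k = a_k·p_{k-1} + p_{k-2}, q_k = a_k·q_{k-1} + q_{k-2} (p₋₁ = 1, q₋₁ = 0):
  k = 0: a₀ = 9; p₀/q₀ = 9/1; p₀² − 87·q₀² = 81 − 87 = -6.
  k = 1: m = 9, d = 6, a = ⌊(9 + 9)/6⌋ = 3; p/q = (3·9 + 1)/(3·1 + 0) = 28/3; p² − 87·q² = 784 − 783 = 1.
  The first convergent with p² − 87·q² = 1 gives the fundamental solution (x₁, y₁) = (28, 3).
Step 2: Apply the recurrence (x_{n+1}, y_{n+1}) = (x₁x_n + 87y₁y_n, x₁y_n + y₁x_n) repeatedly.
  From (x_1, y_1) = (28, 3): x_2 = 28·28 + 87·3·3 = 1567; y_2 = 28·3 + 3·28 = 168.
  From (x_2, y_2) = (1567, 168): x_3 = 28·1567 + 87·3·168 = 87724; y_3 = 28·168 + 3·1567 = 9405.
  From (x_3, y_3) = (87724, 9405): x_4 = 28·87724 + 87·3·9405 = 4910977; y_4 = 28·9405 + 3·87724 = 526512.
Step 3: Verify x_4² - 87·y_4² = 24117695094529 - 24117695094528 = 1 (should be 1). ✓

(x_1, y_1) = (28, 3); (x_4, y_4) = (4910977, 526512).


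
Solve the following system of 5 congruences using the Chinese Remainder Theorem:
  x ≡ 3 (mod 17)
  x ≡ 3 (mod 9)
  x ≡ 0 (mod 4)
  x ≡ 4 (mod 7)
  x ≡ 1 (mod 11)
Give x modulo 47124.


Product of moduli M = 17 · 9 · 4 · 7 · 11 = 47124.
Merge one congruence at a time:
  Start: x ≡ 3 (mod 17).
  Combine with x ≡ 3 (mod 9); new modulus lcm = 153.
    Write x = 3 + 17·t and substitute into x ≡ 3 (mod 9): 17·t ≡ 3 − 3 = 0 (mod 9).
    Reduce coefficients mod 9: 8·t ≡ 0 (mod 9).
    The inverse of 8 mod 9 is 8 (since 8·8 = 64 = 7·9 + 1), so t ≡ 8·0 = 0 ≡ 0 (mod 9).
    Then x = 3 + 17·0 = 3, valid modulo lcm(17, 9) = 153: x ≡ 3 (mod 153).
  Combine with x ≡ 0 (mod 4); new modulus lcm = 612.
    Write x = 3 + 153·t and substitute into x ≡ 0 (mod 4): 153·t ≡ 0 − 3 = -3 (mod 4).
    Reduce coefficients mod 4: 1·t ≡ 1 (mod 4).
    So t ≡ 1 (mod 4).
    Then x = 3 + 153·1 = 156, valid modulo lcm(153, 4) = 612: x ≡ 156 (mod 612).
  Combine with x ≡ 4 (mod 7); new modulus lcm = 4284.
    Write x = 156 + 612·t and substitute into x ≡ 4 (mod 7): 612·t ≡ 4 − 156 = -152 (mod 7).
    Reduce coefficients mod 7: 3·t ≡ 2 (mod 7).
    The inverse of 3 mod 7 is 5 (since 3·5 = 15 = 2·7 + 1), so t ≡ 5·2 = 10 ≡ 3 (mod 7).
    Then x = 156 + 612·3 = 1992, valid modulo lcm(612, 7) = 4284: x ≡ 1992 (mod 4284).
  Combine with x ≡ 1 (mod 11); new modulus lcm = 47124.
    Write x = 1992 + 4284·t and substitute into x ≡ 1 (mod 11): 4284·t ≡ 1 − 1992 = -1991 (mod 11).
    Reduce coefficients mod 11: 5·t ≡ 0 (mod 11).
    The inverse of 5 mod 11 is 9 (since 5·9 = 45 = 4·11 + 1), so t ≡ 9·0 = 0 ≡ 0 (mod 11).
    Then x = 1992 + 4284·0 = 1992, valid modulo lcm(4284, 11) = 47124: x ≡ 1992 (mod 47124).
Verify against each original: 1992 mod 17 = 3, 1992 mod 9 = 3, 1992 mod 4 = 0, 1992 mod 7 = 4, 1992 mod 11 = 1.

x ≡ 1992 (mod 47124).


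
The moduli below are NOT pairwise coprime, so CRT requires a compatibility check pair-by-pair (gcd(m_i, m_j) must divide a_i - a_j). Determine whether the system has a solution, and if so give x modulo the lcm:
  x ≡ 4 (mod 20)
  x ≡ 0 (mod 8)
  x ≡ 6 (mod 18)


Moduli 20, 8, 18 are not pairwise coprime, so CRT works modulo lcm(m_i) when all pairwise compatibility conditions hold.
Pairwise compatibility: gcd(m_i, m_j) must divide a_i - a_j for every pair.
Merge one congruence at a time:
  Start: x ≡ 4 (mod 20).
  Combine with x ≡ 0 (mod 8): gcd(20, 8) = 4; 0 - 4 = -4, which IS divisible by 4, so compatible.
    Write x = 4 + 20·t and substitute into x ≡ 0 (mod 8): 20·t ≡ 0 − 4 = -4 (mod 8).
    Divide the congruence (and modulus) by g = 4: 5·t ≡ -1 (mod 2).
    Reduce coefficients mod 2: 1·t ≡ 1 (mod 2).
    So t ≡ 1 (mod 2).
    Then x = 4 + 20·1 = 24, valid modulo lcm(20, 8) = 40: x ≡ 24 (mod 40).
  Combine with x ≡ 6 (mod 18): gcd(40, 18) = 2; 6 - 24 = -18, which IS divisible by 2, so compatible.
    Write x = 24 + 40·t and substitute into x ≡ 6 (mod 18): 40·t ≡ 6 − 24 = -18 (mod 18).
    Divide the congruence (and modulus) by g = 2: 20·t ≡ -9 (mod 9).
    Reduce coefficients mod 9: 2·t ≡ 0 (mod 9).
    The inverse of 2 mod 9 is 5 (since 2·5 = 10 = 1·9 + 1), so t ≡ 5·0 = 0 ≡ 0 (mod 9).
    Then x = 24 + 40·0 = 24, valid modulo lcm(40, 18) = 360: x ≡ 24 (mod 360).
Verify: 24 mod 20 = 4, 24 mod 8 = 0, 24 mod 18 = 6.

x ≡ 24 (mod 360).


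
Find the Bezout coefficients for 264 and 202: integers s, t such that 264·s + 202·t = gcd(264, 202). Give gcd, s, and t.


Euclidean algorithm on (264, 202) — divide until remainder is 0:
  264 = 1 · 202 + 62
  202 = 3 · 62 + 16
  62 = 3 · 16 + 14
  16 = 1 · 14 + 2
  14 = 7 · 2 + 0
gcd(264, 202) = 2.
Track Bezout coefficients alongside the remainders: start with r₀ = 264 = a·1 + b·0 (s = 1, t = 0) and r₁ = 202 = a·0 + b·1 (s = 0, t = 1); each new remainder r_{k+1} = r_{k-1} − q_k·r_k inherits s_{k+1} = s_{k-1} − q_k·s_k, t_{k+1} = t_{k-1} − q_k·t_k, so r_k = a·s_k + b·t_k at every step:
  q = 1: r = 62, s = 1 − 1·0 = 1, t = 0 − 1·1 = -1  (check: 264·1 + 202·(-1) = 62)
  q = 3: r = 16, s = 0 − 3·1 = -3, t = 1 − 3·(-1) = 4  (check: 264·(-3) + 202·4 = 16)
  q = 3: r = 14, s = 1 − 3·(-3) = 10, t = -1 − 3·4 = -13  (check: 264·10 + 202·(-13) = 14)
  q = 1: r = 2, s = -3 − 1·10 = -13, t = 4 − 1·(-13) = 17  (check: 264·(-13) + 202·17 = 2)
The row with r = 2 (the gcd) gives the Bezout coefficients s = -13, t = 17.
Result: 264 · (-13) + 202 · (17) = 2.

gcd(264, 202) = 2; s = -13, t = 17 (check: 264·(-13) + 202·17 = 2).


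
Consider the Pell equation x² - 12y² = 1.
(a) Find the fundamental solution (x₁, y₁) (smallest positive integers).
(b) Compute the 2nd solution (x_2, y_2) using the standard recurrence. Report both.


Step 1: Find the fundamental solution (x₁, y₁) of x² - 12y² = 1.
  Expand √12 as a continued fraction. a₀ = ⌊√12⌋ = 3; iterate m_{k+1} = d_k·a_k − m_k, d_{k+1} = (12 − m_{k+1}²)/d_k, a_{k+1} = ⌊(a₀ + m_{k+1})/d_{k+1}⌋ (starting m₀ = 0, d₀ = 1), with convergents p_k = a_k·p_{k-1} + p_{k-2}, q_k = a_k·q_{k-1} + q_{k-2} (p₋₁ = 1, q₋₁ = 0):
  k = 0: a₀ = 3; p₀/q₀ = 3/1; p₀² − 12·q₀² = 9 − 12 = -3.
  k = 1: m = 3, d = 3, a = ⌊(3 + 3)/3⌋ = 2; p/q = (2·3 + 1)/(2·1 + 0) = 7/2; p² − 12·q² = 49 − 48 = 1.
  The first convergent with p² − 12·q² = 1 gives the fundamental solution (x₁, y₁) = (7, 2).
Step 2: Apply the recurrence (x_{n+1}, y_{n+1}) = (x₁x_n + 12y₁y_n, x₁y_n + y₁x_n) repeatedly.
  From (x_1, y_1) = (7, 2): x_2 = 7·7 + 12·2·2 = 97; y_2 = 7·2 + 2·7 = 28.
Step 3: Verify x_2² - 12·y_2² = 9409 - 9408 = 1 (should be 1). ✓

(x_1, y_1) = (7, 2); (x_2, y_2) = (97, 28).


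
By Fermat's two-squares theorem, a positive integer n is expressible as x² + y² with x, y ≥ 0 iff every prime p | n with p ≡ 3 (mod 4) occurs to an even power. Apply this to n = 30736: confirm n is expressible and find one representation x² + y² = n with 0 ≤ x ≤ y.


Step 1: Factor n = 30736 = 2^4 · 17 · 113.
Step 2: Check the mod-4 condition on each prime factor: 2 = 2 (special); 17 ≡ 1 (mod 4), exponent 1; 113 ≡ 1 (mod 4), exponent 1.
All primes ≡ 3 (mod 4) appear to even exponent (or don't appear), so by the two-squares theorem n IS expressible as a sum of two squares.
Step 3: Build a representation. Group n = k² · m with k = 4 and m = 17 · 113 = 1921 (a product of primes ≡ 1 (mod 4)); a representation of m scales to one of n via (k·x)² + (k·y)² = k²(x² + y²). Each prime p ≡ 1 (mod 4) is itself a sum of two squares; find a² by testing p − a² for a perfect square:
  17: 17 − 1² = 16 = 4² ⇒ 17 = 1² + 4².
  113: 113 − 1² = 112, 113 − 2² = 109, 113 − 3² = 104, 113 − 4² = 97, 113 − 5² = 88, 113 − 6² = 77, 113 − 7² = 64 = 8² ⇒ 113 = 7² + 8².
  Combine using the Brahmagupta–Fibonacci identity (a² + b²)(c² + d²) = (ac − bd)² + (ad + bc)² = (ac + bd)² + (ad − bc)²:
  17 · 113 = 1921: from (1² + 4²)(7² + 8²), take (1·7 − 4·8, 1·8 + 4·7) = (7 − 32, 8 + 28) = (-25, 36); dropping signs (only squares matter) gives (25, 36); check 25² + 36² = 625 + 1296 = 1921 ✓.
  Scale by k = 4: (4·25, 4·36) = (100, 144).
Step 4: Order so x ≤ y and verify: 100² + 144² = 10000 + 20736 = 30736 = n. ✓

n = 30736 = 100² + 144² (one valid representation with x ≤ y).


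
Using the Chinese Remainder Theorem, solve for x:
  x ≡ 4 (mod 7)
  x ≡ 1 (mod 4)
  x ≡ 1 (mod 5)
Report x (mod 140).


Moduli 7, 4, 5 are pairwise coprime; by CRT there is a unique solution modulo M = 7 · 4 · 5 = 140.
Solve pairwise, accumulating the modulus:
  Start with x ≡ 4 (mod 7).
  Combine with x ≡ 1 (mod 4): since gcd(7, 4) = 1, we get a unique residue mod 28.
    Write x = 4 + 7·t and substitute into x ≡ 1 (mod 4): 7·t ≡ 1 − 4 = -3 (mod 4).
    Reduce coefficients mod 4: 3·t ≡ 1 (mod 4).
    The inverse of 3 mod 4 is 3 (since 3·3 = 9 = 2·4 + 1), so t ≡ 3·1 = 3 ≡ 3 (mod 4).
    Then x = 4 + 7·3 = 25, valid modulo lcm(7, 4) = 28: x ≡ 25 (mod 28).
  Combine with x ≡ 1 (mod 5): since gcd(28, 5) = 1, we get a unique residue mod 140.
    Write x = 25 + 28·t and substitute into x ≡ 1 (mod 5): 28·t ≡ 1 − 25 = -24 (mod 5).
    Reduce coefficients mod 5: 3·t ≡ 1 (mod 5).
    The inverse of 3 mod 5 is 2 (since 3·2 = 6 = 1·5 + 1), so t ≡ 2·1 = 2 ≡ 2 (mod 5).
    Then x = 25 + 28·2 = 81, valid modulo lcm(28, 5) = 140: x ≡ 81 (mod 140).
Verify: 81 mod 7 = 4 ✓, 81 mod 4 = 1 ✓, 81 mod 5 = 1 ✓.

x ≡ 81 (mod 140).


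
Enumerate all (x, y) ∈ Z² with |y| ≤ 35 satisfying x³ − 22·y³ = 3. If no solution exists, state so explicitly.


The equation is x³ - 22y³ = 3. For fixed y, x³ = 22·y³ + 3, so a solution requires the RHS to be a perfect cube.
Strategy: iterate y from -35 to 35, compute RHS = 22·y³ + 3, and check whether it is a (positive or negative) perfect cube.
Check small values of y:
  y = 0: RHS = 3 is not a perfect cube.
  y = 1: RHS = 25 is not a perfect cube.
  y = -1: RHS = -19 is not a perfect cube.
  y = 2: RHS = 179 is not a perfect cube.
  y = -2: RHS = -173 is not a perfect cube.
  y = 3: RHS = 597 is not a perfect cube.
  y = -3: RHS = -591 is not a perfect cube.
Continuing the search up to |y| = 35 finds no solutions either.
No (x, y) in the scanned range satisfies the equation.

No integer solutions with |y| ≤ 35.


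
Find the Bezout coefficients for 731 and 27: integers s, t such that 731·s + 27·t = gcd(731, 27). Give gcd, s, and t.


Euclidean algorithm on (731, 27) — divide until remainder is 0:
  731 = 27 · 27 + 2
  27 = 13 · 2 + 1
  2 = 2 · 1 + 0
gcd(731, 27) = 1.
Track Bezout coefficients alongside the remainders: start with r₀ = 731 = a·1 + b·0 (s = 1, t = 0) and r₁ = 27 = a·0 + b·1 (s = 0, t = 1); each new remainder r_{k+1} = r_{k-1} − q_k·r_k inherits s_{k+1} = s_{k-1} − q_k·s_k, t_{k+1} = t_{k-1} − q_k·t_k, so r_k = a·s_k + b·t_k at every step:
  q = 27: r = 2, s = 1 − 27·0 = 1, t = 0 − 27·1 = -27  (check: 731·1 + 27·(-27) = 2)
  q = 13: r = 1, s = 0 − 13·1 = -13, t = 1 − 13·(-27) = 352  (check: 731·(-13) + 27·352 = 1)
The row with r = 1 (the gcd) gives the Bezout coefficients s = -13, t = 352.
Result: 731 · (-13) + 27 · (352) = 1.

gcd(731, 27) = 1; s = -13, t = 352 (check: 731·(-13) + 27·352 = 1).


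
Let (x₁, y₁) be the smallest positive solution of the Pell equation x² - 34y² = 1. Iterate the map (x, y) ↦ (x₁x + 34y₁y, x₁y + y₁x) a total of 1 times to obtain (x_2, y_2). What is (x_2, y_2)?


Step 1: Find the fundamental solution (x₁, y₁) of x² - 34y² = 1.
  Expand √34 as a continued fraction. a₀ = ⌊√34⌋ = 5; iterate m_{k+1} = d_k·a_k − m_k, d_{k+1} = (34 − m_{k+1}²)/d_k, a_{k+1} = ⌊(a₀ + m_{k+1})/d_{k+1}⌋ (starting m₀ = 0, d₀ = 1), with convergents p_k = a_k·p_{k-1} + p_{k-2}, q_k = a_k·q_{k-1} + q_{k-2} (p₋₁ = 1, q₋₁ = 0):
  k = 0: a₀ = 5; p₀/q₀ = 5/1; p₀² − 34·q₀² = 25 − 34 = -9.
  k = 1: m = 5, d = 9, a = ⌊(5 + 5)/9⌋ = 1; p/q = (1·5 + 1)/(1·1 + 0) = 6/1; p² − 34·q² = 36 − 34 = 2.
  k = 2: m = 4, d = 2, a = ⌊(5 + 4)/2⌋ = 4; p/q = (4·6 + 5)/(4·1 + 1) = 29/5; p² − 34·q² = 841 − 850 = -9.
  k = 3: m = 4, d = 9, a = ⌊(5 + 4)/9⌋ = 1; p/q = (1·29 + 6)/(1·5 + 1) = 35/6; p² − 34·q² = 1225 − 1224 = 1.
  The first convergent with p² − 34·q² = 1 gives the fundamental solution (x₁, y₁) = (35, 6).
Step 2: Apply the recurrence (x_{n+1}, y_{n+1}) = (x₁x_n + 34y₁y_n, x₁y_n + y₁x_n) repeatedly.
  From (x_1, y_1) = (35, 6): x_2 = 35·35 + 34·6·6 = 2449; y_2 = 35·6 + 6·35 = 420.
Step 3: Verify x_2² - 34·y_2² = 5997601 - 5997600 = 1 (should be 1). ✓

(x_1, y_1) = (35, 6); (x_2, y_2) = (2449, 420).


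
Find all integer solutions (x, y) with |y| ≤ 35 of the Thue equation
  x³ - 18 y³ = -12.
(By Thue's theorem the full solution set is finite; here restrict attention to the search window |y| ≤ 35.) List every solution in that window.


The equation is x³ - 18y³ = -12. For fixed y, x³ = 18·y³ − 12, so a solution requires the RHS to be a perfect cube.
Strategy: iterate y from -35 to 35, compute RHS = 18·y³ − 12, and check whether it is a (positive or negative) perfect cube.
Check small values of y:
  y = 0: RHS = -12 is not a perfect cube.
  y = 1: RHS = 6 is not a perfect cube.
  y = -1: RHS = -30 is not a perfect cube.
  y = 2: RHS = 132 is not a perfect cube.
  y = -2: RHS = -156 is not a perfect cube.
  y = 3: RHS = 474 is not a perfect cube.
  y = -3: RHS = -498 is not a perfect cube.
Continuing the search up to |y| = 35 finds no solutions either.
No (x, y) in the scanned range satisfies the equation.

No integer solutions with |y| ≤ 35.


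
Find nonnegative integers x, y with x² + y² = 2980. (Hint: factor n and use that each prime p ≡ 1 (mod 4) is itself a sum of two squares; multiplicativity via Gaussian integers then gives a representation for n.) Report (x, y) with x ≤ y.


Step 1: Factor n = 2980 = 2^2 · 5 · 149.
Step 2: Check the mod-4 condition on each prime factor: 2 = 2 (special); 5 ≡ 1 (mod 4), exponent 1; 149 ≡ 1 (mod 4), exponent 1.
All primes ≡ 3 (mod 4) appear to even exponent (or don't appear), so by the two-squares theorem n IS expressible as a sum of two squares.
Step 3: Build a representation. Group n = k² · m with k = 2 and m = 5 · 149 = 745 (a product of primes ≡ 1 (mod 4)); a representation of m scales to one of n via (k·x)² + (k·y)² = k²(x² + y²). Each prime p ≡ 1 (mod 4) is itself a sum of two squares; find a² by testing p − a² for a perfect square:
  5: 5 − 1² = 4 = 2² ⇒ 5 = 1² + 2².
  149: 149 − 1² = 148, 149 − 2² = 145, 149 − 3² = 140, 149 − 4² = 133, 149 − 5² = 124, 149 − 6² = 113, 149 − 7² = 100 = 10² ⇒ 149 = 7² + 10².
  Combine using the Brahmagupta–Fibonacci identity (a² + b²)(c² + d²) = (ac − bd)² + (ad + bc)² = (ac + bd)² + (ad − bc)²:
  5 · 149 = 745: from (1² + 2²)(7² + 10²), take (1·7 − 2·10, 1·10 + 2·7) = (7 − 20, 10 + 14) = (-13, 24); dropping signs (only squares matter) gives (13, 24); check 13² + 24² = 169 + 576 = 745 ✓.
  Scale by k = 2: (2·13, 2·24) = (26, 48).
Step 4: Order so x ≤ y and verify: 26² + 48² = 676 + 2304 = 2980 = n. ✓

n = 2980 = 26² + 48² (one valid representation with x ≤ y).


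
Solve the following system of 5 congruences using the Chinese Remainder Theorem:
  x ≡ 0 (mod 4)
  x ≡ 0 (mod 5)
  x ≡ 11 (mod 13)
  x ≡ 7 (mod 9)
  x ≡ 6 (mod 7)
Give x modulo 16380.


Product of moduli M = 4 · 5 · 13 · 9 · 7 = 16380.
Merge one congruence at a time:
  Start: x ≡ 0 (mod 4).
  Combine with x ≡ 0 (mod 5); new modulus lcm = 20.
    Write x = 0 + 4·t and substitute into x ≡ 0 (mod 5): 4·t ≡ 0 − 0 = 0 (mod 5).
    The inverse of 4 mod 5 is 4 (since 4·4 = 16 = 3·5 + 1), so t ≡ 4·0 = 0 ≡ 0 (mod 5).
    Then x = 0 + 4·0 = 0, valid modulo lcm(4, 5) = 20: x ≡ 0 (mod 20).
  Combine with x ≡ 11 (mod 13); new modulus lcm = 260.
    Write x = 0 + 20·t and substitute into x ≡ 11 (mod 13): 20·t ≡ 11 − 0 = 11 (mod 13).
    Reduce coefficients mod 13: 7·t ≡ 11 (mod 13).
    The inverse of 7 mod 13 is 2 (since 7·2 = 14 = 1·13 + 1), so t ≡ 2·11 = 22 ≡ 9 (mod 13).
    Then x = 0 + 20·9 = 180, valid modulo lcm(20, 13) = 260: x ≡ 180 (mod 260).
  Combine with x ≡ 7 (mod 9); new modulus lcm = 2340.
    Write x = 180 + 260·t and substitute into x ≡ 7 (mod 9): 260·t ≡ 7 − 180 = -173 (mod 9).
    Reduce coefficients mod 9: 8·t ≡ 7 (mod 9).
    The inverse of 8 mod 9 is 8 (since 8·8 = 64 = 7·9 + 1), so t ≡ 8·7 = 56 ≡ 2 (mod 9).
    Then x = 180 + 260·2 = 700, valid modulo lcm(260, 9) = 2340: x ≡ 700 (mod 2340).
  Combine with x ≡ 6 (mod 7); new modulus lcm = 16380.
    Write x = 700 + 2340·t and substitute into x ≡ 6 (mod 7): 2340·t ≡ 6 − 700 = -694 (mod 7).
    Reduce coefficients mod 7: 2·t ≡ 6 (mod 7).
    The inverse of 2 mod 7 is 4 (since 2·4 = 8 = 1·7 + 1), so t ≡ 4·6 = 24 ≡ 3 (mod 7).
    Then x = 700 + 2340·3 = 7720, valid modulo lcm(2340, 7) = 16380: x ≡ 7720 (mod 16380).
Verify against each original: 7720 mod 4 = 0, 7720 mod 5 = 0, 7720 mod 13 = 11, 7720 mod 9 = 7, 7720 mod 7 = 6.

x ≡ 7720 (mod 16380).


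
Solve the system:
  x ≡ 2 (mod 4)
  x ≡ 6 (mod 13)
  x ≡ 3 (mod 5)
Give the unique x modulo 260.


Moduli 4, 13, 5 are pairwise coprime; by CRT there is a unique solution modulo M = 4 · 13 · 5 = 260.
Solve pairwise, accumulating the modulus:
  Start with x ≡ 2 (mod 4).
  Combine with x ≡ 6 (mod 13): since gcd(4, 13) = 1, we get a unique residue mod 52.
    Write x = 2 + 4·t and substitute into x ≡ 6 (mod 13): 4·t ≡ 6 − 2 = 4 (mod 13).
    The inverse of 4 mod 13 is 10 (since 4·10 = 40 = 3·13 + 1), so t ≡ 10·4 = 40 ≡ 1 (mod 13).
    Then x = 2 + 4·1 = 6, valid modulo lcm(4, 13) = 52: x ≡ 6 (mod 52).
  Combine with x ≡ 3 (mod 5): since gcd(52, 5) = 1, we get a unique residue mod 260.
    Write x = 6 + 52·t and substitute into x ≡ 3 (mod 5): 52·t ≡ 3 − 6 = -3 (mod 5).
    Reduce coefficients mod 5: 2·t ≡ 2 (mod 5).
    The inverse of 2 mod 5 is 3 (since 2·3 = 6 = 1·5 + 1), so t ≡ 3·2 = 6 ≡ 1 (mod 5).
    Then x = 6 + 52·1 = 58, valid modulo lcm(52, 5) = 260: x ≡ 58 (mod 260).
Verify: 58 mod 4 = 2 ✓, 58 mod 13 = 6 ✓, 58 mod 5 = 3 ✓.

x ≡ 58 (mod 260).


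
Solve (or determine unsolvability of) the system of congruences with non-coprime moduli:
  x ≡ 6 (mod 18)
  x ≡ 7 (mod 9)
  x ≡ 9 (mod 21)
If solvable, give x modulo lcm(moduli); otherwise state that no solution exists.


Moduli 18, 9, 21 are not pairwise coprime, so CRT works modulo lcm(m_i) when all pairwise compatibility conditions hold.
Pairwise compatibility: gcd(m_i, m_j) must divide a_i - a_j for every pair.
Merge one congruence at a time:
  Start: x ≡ 6 (mod 18).
  Combine with x ≡ 7 (mod 9): gcd(18, 9) = 9, and 7 - 6 = 1 is NOT divisible by 9.
    ⇒ system is inconsistent (no integer solution).

No solution (the system is inconsistent).


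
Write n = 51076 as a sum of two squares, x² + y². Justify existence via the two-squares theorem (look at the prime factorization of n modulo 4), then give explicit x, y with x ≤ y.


Step 1: Factor n = 51076 = 2^2 · 113^2.
Step 2: Check the mod-4 condition on each prime factor: 2 = 2 (special); 113 ≡ 1 (mod 4), exponent 2.
All primes ≡ 3 (mod 4) appear to even exponent (or don't appear), so by the two-squares theorem n IS expressible as a sum of two squares.
Step 3: Build a representation. Group n = k² · m with k = 2 and m = 113 · 113 = 12769 (a product of primes ≡ 1 (mod 4)); a representation of m scales to one of n via (k·x)² + (k·y)² = k²(x² + y²). Each prime p ≡ 1 (mod 4) is itself a sum of two squares; find a² by testing p − a² for a perfect square:
  113: 113 − 1² = 112, 113 − 2² = 109, 113 − 3² = 104, 113 − 4² = 97, 113 − 5² = 88, 113 − 6² = 77, 113 − 7² = 64 = 8² ⇒ 113 = 7² + 8².
  Combine using the Brahmagupta–Fibonacci identity (a² + b²)(c² + d²) = (ac − bd)² + (ad + bc)² = (ac + bd)² + (ad − bc)²:
  113 · 113 = 12769: from (7² + 8²)(7² + 8²), take (7·7 − 8·8, 7·8 + 8·7) = (49 − 64, 56 + 56) = (-15, 112); dropping signs (only squares matter) gives (15, 112); check 15² + 112² = 225 + 12544 = 12769 ✓.
  Scale by k = 2: (2·15, 2·112) = (30, 224).
Step 4: Order so x ≤ y and verify: 30² + 224² = 900 + 50176 = 51076 = n. ✓

n = 51076 = 30² + 224² (one valid representation with x ≤ y).


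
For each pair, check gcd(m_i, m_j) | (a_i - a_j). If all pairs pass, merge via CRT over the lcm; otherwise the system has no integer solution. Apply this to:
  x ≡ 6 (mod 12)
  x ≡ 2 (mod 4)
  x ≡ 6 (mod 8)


Moduli 12, 4, 8 are not pairwise coprime, so CRT works modulo lcm(m_i) when all pairwise compatibility conditions hold.
Pairwise compatibility: gcd(m_i, m_j) must divide a_i - a_j for every pair.
Merge one congruence at a time:
  Start: x ≡ 6 (mod 12).
  Combine with x ≡ 2 (mod 4): gcd(12, 4) = 4; 2 - 6 = -4, which IS divisible by 4, so compatible.
    Write x = 6 + 12·t and substitute into x ≡ 2 (mod 4): 12·t ≡ 2 − 6 = -4 (mod 4).
    Divide the congruence (and modulus) by g = 4: 3·t ≡ -1 (mod 1).
    Modulo 1 every t works; take t = 0.
    Then x = 6 + 12·0 = 6, valid modulo lcm(12, 4) = 12: x ≡ 6 (mod 12).
  Combine with x ≡ 6 (mod 8): gcd(12, 8) = 4; 6 - 6 = 0, which IS divisible by 4, so compatible.
    Write x = 6 + 12·t and substitute into x ≡ 6 (mod 8): 12·t ≡ 6 − 6 = 0 (mod 8).
    Divide the congruence (and modulus) by g = 4: 3·t ≡ 0 (mod 2).
    Reduce coefficients mod 2: 1·t ≡ 0 (mod 2).
    So t ≡ 0 (mod 2).
    Then x = 6 + 12·0 = 6, valid modulo lcm(12, 8) = 24: x ≡ 6 (mod 24).
Verify: 6 mod 12 = 6, 6 mod 4 = 2, 6 mod 8 = 6.

x ≡ 6 (mod 24).


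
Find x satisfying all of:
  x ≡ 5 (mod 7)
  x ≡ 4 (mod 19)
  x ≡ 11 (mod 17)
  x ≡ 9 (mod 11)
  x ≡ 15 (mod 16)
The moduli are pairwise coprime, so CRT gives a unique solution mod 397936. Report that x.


Product of moduli M = 7 · 19 · 17 · 11 · 16 = 397936.
Merge one congruence at a time:
  Start: x ≡ 5 (mod 7).
  Combine with x ≡ 4 (mod 19); new modulus lcm = 133.
    Write x = 5 + 7·t and substitute into x ≡ 4 (mod 19): 7·t ≡ 4 − 5 = -1 (mod 19).
    Reduce coefficients mod 19: 7·t ≡ 18 (mod 19).
    The inverse of 7 mod 19 is 11 (since 7·11 = 77 = 4·19 + 1), so t ≡ 11·18 = 198 ≡ 8 (mod 19).
    Then x = 5 + 7·8 = 61, valid modulo lcm(7, 19) = 133: x ≡ 61 (mod 133).
  Combine with x ≡ 11 (mod 17); new modulus lcm = 2261.
    Write x = 61 + 133·t and substitute into x ≡ 11 (mod 17): 133·t ≡ 11 − 61 = -50 (mod 17).
    Reduce coefficients mod 17: 14·t ≡ 1 (mod 17).
    The inverse of 14 mod 17 is 11 (since 14·11 = 154 = 9·17 + 1), so t ≡ 11·1 = 11 ≡ 11 (mod 17).
    Then x = 61 + 133·11 = 1524, valid modulo lcm(133, 17) = 2261: x ≡ 1524 (mod 2261).
  Combine with x ≡ 9 (mod 11); new modulus lcm = 24871.
    Write x = 1524 + 2261·t and substitute into x ≡ 9 (mod 11): 2261·t ≡ 9 − 1524 = -1515 (mod 11).
    Reduce coefficients mod 11: 6·t ≡ 3 (mod 11).
    The inverse of 6 mod 11 is 2 (since 6·2 = 12 = 1·11 + 1), so t ≡ 2·3 = 6 ≡ 6 (mod 11).
    Then x = 1524 + 2261·6 = 15090, valid modulo lcm(2261, 11) = 24871: x ≡ 15090 (mod 24871).
  Combine with x ≡ 15 (mod 16); new modulus lcm = 397936.
    Write x = 15090 + 24871·t and substitute into x ≡ 15 (mod 16): 24871·t ≡ 15 − 15090 = -15075 (mod 16).
    Reduce coefficients mod 16: 7·t ≡ 13 (mod 16).
    The inverse of 7 mod 16 is 7 (since 7·7 = 49 = 3·16 + 1), so t ≡ 7·13 = 91 ≡ 11 (mod 16).
    Then x = 15090 + 24871·11 = 288671, valid modulo lcm(24871, 16) = 397936: x ≡ 288671 (mod 397936).
Verify against each original: 288671 mod 7 = 5, 288671 mod 19 = 4, 288671 mod 17 = 11, 288671 mod 11 = 9, 288671 mod 16 = 15.

x ≡ 288671 (mod 397936).


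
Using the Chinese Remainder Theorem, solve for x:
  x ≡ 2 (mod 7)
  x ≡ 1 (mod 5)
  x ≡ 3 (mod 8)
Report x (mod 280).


Moduli 7, 5, 8 are pairwise coprime; by CRT there is a unique solution modulo M = 7 · 5 · 8 = 280.
Solve pairwise, accumulating the modulus:
  Start with x ≡ 2 (mod 7).
  Combine with x ≡ 1 (mod 5): since gcd(7, 5) = 1, we get a unique residue mod 35.
    Write x = 2 + 7·t and substitute into x ≡ 1 (mod 5): 7·t ≡ 1 − 2 = -1 (mod 5).
    Reduce coefficients mod 5: 2·t ≡ 4 (mod 5).
    The inverse of 2 mod 5 is 3 (since 2·3 = 6 = 1·5 + 1), so t ≡ 3·4 = 12 ≡ 2 (mod 5).
    Then x = 2 + 7·2 = 16, valid modulo lcm(7, 5) = 35: x ≡ 16 (mod 35).
  Combine with x ≡ 3 (mod 8): since gcd(35, 8) = 1, we get a unique residue mod 280.
    Write x = 16 + 35·t and substitute into x ≡ 3 (mod 8): 35·t ≡ 3 − 16 = -13 (mod 8).
    Reduce coefficients mod 8: 3·t ≡ 3 (mod 8).
    The inverse of 3 mod 8 is 3 (since 3·3 = 9 = 1·8 + 1), so t ≡ 3·3 = 9 ≡ 1 (mod 8).
    Then x = 16 + 35·1 = 51, valid modulo lcm(35, 8) = 280: x ≡ 51 (mod 280).
Verify: 51 mod 7 = 2 ✓, 51 mod 5 = 1 ✓, 51 mod 8 = 3 ✓.

x ≡ 51 (mod 280).


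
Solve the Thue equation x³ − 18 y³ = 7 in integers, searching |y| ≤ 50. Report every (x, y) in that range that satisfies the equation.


The equation is x³ - 18y³ = 7. For fixed y, x³ = 18·y³ + 7, so a solution requires the RHS to be a perfect cube.
Strategy: iterate y from -50 to 50, compute RHS = 18·y³ + 7, and check whether it is a (positive or negative) perfect cube.
Check small values of y:
  y = 0: RHS = 7 is not a perfect cube.
  y = 1: RHS = 25 is not a perfect cube.
  y = -1: RHS = -11 is not a perfect cube.
  y = 2: RHS = 151 is not a perfect cube.
  y = -2: RHS = -137 is not a perfect cube.
  y = 3: RHS = 493 is not a perfect cube.
  y = -3: RHS = -479 is not a perfect cube.
Continuing the search up to |y| = 50 finds no solutions either.
No (x, y) in the scanned range satisfies the equation.

No integer solutions with |y| ≤ 50.


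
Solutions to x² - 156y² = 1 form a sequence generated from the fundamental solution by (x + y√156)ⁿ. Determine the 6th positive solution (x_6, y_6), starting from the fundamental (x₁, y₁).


Step 1: Find the fundamental solution (x₁, y₁) of x² - 156y² = 1.
  Expand √156 as a continued fraction. a₀ = ⌊√156⌋ = 12; iterate m_{k+1} = d_k·a_k − m_k, d_{k+1} = (156 − m_{k+1}²)/d_k, a_{k+1} = ⌊(a₀ + m_{k+1})/d_{k+1}⌋ (starting m₀ = 0, d₀ = 1), with convergents p_k = a_k·p_{k-1} + p_{k-2}, q_k = a_k·q_{k-1} + q_{k-2} (p₋₁ = 1, q₋₁ = 0):
  k = 0: a₀ = 12; p₀/q₀ = 12/1; p₀² − 156·q₀² = 144 − 156 = -12.
  k = 1: m = 12, d = 12, a = ⌊(12 + 12)/12⌋ = 2; p/q = (2·12 + 1)/(2·1 + 0) = 25/2; p² − 156·q² = 625 − 624 = 1.
  The first convergent with p² − 156·q² = 1 gives the fundamental solution (x₁, y₁) = (25, 2).
Step 2: Apply the recurrence (x_{n+1}, y_{n+1}) = (x₁x_n + 156y₁y_n, x₁y_n + y₁x_n) repeatedly.
  From (x_1, y_1) = (25, 2): x_2 = 25·25 + 156·2·2 = 1249; y_2 = 25·2 + 2·25 = 100.
  From (x_2, y_2) = (1249, 100): x_3 = 25·1249 + 156·2·100 = 62425; y_3 = 25·100 + 2·1249 = 4998.
  From (x_3, y_3) = (62425, 4998): x_4 = 25·62425 + 156·2·4998 = 3120001; y_4 = 25·4998 + 2·62425 = 249800.
  From (x_4, y_4) = (3120001, 249800): x_5 = 25·3120001 + 156·2·249800 = 155937625; y_5 = 25·249800 + 2·3120001 = 12485002.
  From (x_5, y_5) = (155937625, 12485002): x_6 = 25·155937625 + 156·2·12485002 = 7793761249; y_6 = 25·12485002 + 2·155937625 = 624000300.
Step 3: Verify x_6² - 156·y_6² = 60742714406414040001 - 60742714406414040000 = 1 (should be 1). ✓

(x_1, y_1) = (25, 2); (x_6, y_6) = (7793761249, 624000300).


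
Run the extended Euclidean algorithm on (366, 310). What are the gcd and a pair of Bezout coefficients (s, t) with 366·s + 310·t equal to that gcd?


Euclidean algorithm on (366, 310) — divide until remainder is 0:
  366 = 1 · 310 + 56
  310 = 5 · 56 + 30
  56 = 1 · 30 + 26
  30 = 1 · 26 + 4
  26 = 6 · 4 + 2
  4 = 2 · 2 + 0
gcd(366, 310) = 2.
Track Bezout coefficients alongside the remainders: start with r₀ = 366 = a·1 + b·0 (s = 1, t = 0) and r₁ = 310 = a·0 + b·1 (s = 0, t = 1); each new remainder r_{k+1} = r_{k-1} − q_k·r_k inherits s_{k+1} = s_{k-1} − q_k·s_k, t_{k+1} = t_{k-1} − q_k·t_k, so r_k = a·s_k + b·t_k at every step:
  q = 1: r = 56, s = 1 − 1·0 = 1, t = 0 − 1·1 = -1  (check: 366·1 + 310·(-1) = 56)
  q = 5: r = 30, s = 0 − 5·1 = -5, t = 1 − 5·(-1) = 6  (check: 366·(-5) + 310·6 = 30)
  q = 1: r = 26, s = 1 − 1·(-5) = 6, t = -1 − 1·6 = -7  (check: 366·6 + 310·(-7) = 26)
  q = 1: r = 4, s = -5 − 1·6 = -11, t = 6 − 1·(-7) = 13  (check: 366·(-11) + 310·13 = 4)
  q = 6: r = 2, s = 6 − 6·(-11) = 72, t = -7 − 6·13 = -85  (check: 366·72 + 310·(-85) = 2)
The row with r = 2 (the gcd) gives the Bezout coefficients s = 72, t = -85.
Result: 366 · (72) + 310 · (-85) = 2.

gcd(366, 310) = 2; s = 72, t = -85 (check: 366·72 + 310·(-85) = 2).


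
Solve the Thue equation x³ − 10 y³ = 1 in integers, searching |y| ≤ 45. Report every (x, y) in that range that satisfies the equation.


The equation is x³ - 10y³ = 1. For fixed y, x³ = 10·y³ + 1, so a solution requires the RHS to be a perfect cube.
Strategy: iterate y from -45 to 45, compute RHS = 10·y³ + 1, and check whether it is a (positive or negative) perfect cube.
Check small values of y:
  y = 0: RHS = 1 = (1)³ ⇒ x = 1 works.
  y = 1: RHS = 11 is not a perfect cube.
  y = -1: RHS = -9 is not a perfect cube.
  y = 2: RHS = 81 is not a perfect cube.
  y = -2: RHS = -79 is not a perfect cube.
  y = 3: RHS = 271 is not a perfect cube.
  y = -3: RHS = -269 is not a perfect cube.
Continuing the search up to |y| = 45 finds no further solutions beyond those listed.
Collected solutions: (1, 0).

Solutions (with |y| ≤ 45): (1, 0).


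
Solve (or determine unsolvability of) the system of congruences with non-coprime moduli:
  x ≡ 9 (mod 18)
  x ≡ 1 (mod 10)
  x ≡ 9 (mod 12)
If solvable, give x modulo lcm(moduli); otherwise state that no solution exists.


Moduli 18, 10, 12 are not pairwise coprime, so CRT works modulo lcm(m_i) when all pairwise compatibility conditions hold.
Pairwise compatibility: gcd(m_i, m_j) must divide a_i - a_j for every pair.
Merge one congruence at a time:
  Start: x ≡ 9 (mod 18).
  Combine with x ≡ 1 (mod 10): gcd(18, 10) = 2; 1 - 9 = -8, which IS divisible by 2, so compatible.
    Write x = 9 + 18·t and substitute into x ≡ 1 (mod 10): 18·t ≡ 1 − 9 = -8 (mod 10).
    Divide the congruence (and modulus) by g = 2: 9·t ≡ -4 (mod 5).
    Reduce coefficients mod 5: 4·t ≡ 1 (mod 5).
    The inverse of 4 mod 5 is 4 (since 4·4 = 16 = 3·5 + 1), so t ≡ 4·1 = 4 ≡ 4 (mod 5).
    Then x = 9 + 18·4 = 81, valid modulo lcm(18, 10) = 90: x ≡ 81 (mod 90).
  Combine with x ≡ 9 (mod 12): gcd(90, 12) = 6; 9 - 81 = -72, which IS divisible by 6, so compatible.
    Write x = 81 + 90·t and substitute into x ≡ 9 (mod 12): 90·t ≡ 9 − 81 = -72 (mod 12).
    Divide the congruence (and modulus) by g = 6: 15·t ≡ -12 (mod 2).
    Reduce coefficients mod 2: 1·t ≡ 0 (mod 2).
    So t ≡ 0 (mod 2).
    Then x = 81 + 90·0 = 81, valid modulo lcm(90, 12) = 180: x ≡ 81 (mod 180).
Verify: 81 mod 18 = 9, 81 mod 10 = 1, 81 mod 12 = 9.

x ≡ 81 (mod 180).


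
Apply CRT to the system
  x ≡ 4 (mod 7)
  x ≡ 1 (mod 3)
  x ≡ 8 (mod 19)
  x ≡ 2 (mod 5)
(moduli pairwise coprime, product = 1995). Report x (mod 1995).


Product of moduli M = 7 · 3 · 19 · 5 = 1995.
Merge one congruence at a time:
  Start: x ≡ 4 (mod 7).
  Combine with x ≡ 1 (mod 3); new modulus lcm = 21.
    Write x = 4 + 7·t and substitute into x ≡ 1 (mod 3): 7·t ≡ 1 − 4 = -3 (mod 3).
    Reduce coefficients mod 3: 1·t ≡ 0 (mod 3).
    So t ≡ 0 (mod 3).
    Then x = 4 + 7·0 = 4, valid modulo lcm(7, 3) = 21: x ≡ 4 (mod 21).
  Combine with x ≡ 8 (mod 19); new modulus lcm = 399.
    Write x = 4 + 21·t and substitute into x ≡ 8 (mod 19): 21·t ≡ 8 − 4 = 4 (mod 19).
    Reduce coefficients mod 19: 2·t ≡ 4 (mod 19).
    The inverse of 2 mod 19 is 10 (since 2·10 = 20 = 1·19 + 1), so t ≡ 10·4 = 40 ≡ 2 (mod 19).
    Then x = 4 + 21·2 = 46, valid modulo lcm(21, 19) = 399: x ≡ 46 (mod 399).
  Combine with x ≡ 2 (mod 5); new modulus lcm = 1995.
    Write x = 46 + 399·t and substitute into x ≡ 2 (mod 5): 399·t ≡ 2 − 46 = -44 (mod 5).
    Reduce coefficients mod 5: 4·t ≡ 1 (mod 5).
    The inverse of 4 mod 5 is 4 (since 4·4 = 16 = 3·5 + 1), so t ≡ 4·1 = 4 ≡ 4 (mod 5).
    Then x = 46 + 399·4 = 1642, valid modulo lcm(399, 5) = 1995: x ≡ 1642 (mod 1995).
Verify against each original: 1642 mod 7 = 4, 1642 mod 3 = 1, 1642 mod 19 = 8, 1642 mod 5 = 2.

x ≡ 1642 (mod 1995).


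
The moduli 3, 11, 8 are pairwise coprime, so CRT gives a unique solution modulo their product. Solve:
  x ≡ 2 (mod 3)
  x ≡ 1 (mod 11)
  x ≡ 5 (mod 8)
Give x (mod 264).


Moduli 3, 11, 8 are pairwise coprime; by CRT there is a unique solution modulo M = 3 · 11 · 8 = 264.
Solve pairwise, accumulating the modulus:
  Start with x ≡ 2 (mod 3).
  Combine with x ≡ 1 (mod 11): since gcd(3, 11) = 1, we get a unique residue mod 33.
    Write x = 2 + 3·t and substitute into x ≡ 1 (mod 11): 3·t ≡ 1 − 2 = -1 (mod 11).
    Reduce coefficients mod 11: 3·t ≡ 10 (mod 11).
    The inverse of 3 mod 11 is 4 (since 3·4 = 12 = 1·11 + 1), so t ≡ 4·10 = 40 ≡ 7 (mod 11).
    Then x = 2 + 3·7 = 23, valid modulo lcm(3, 11) = 33: x ≡ 23 (mod 33).
  Combine with x ≡ 5 (mod 8): since gcd(33, 8) = 1, we get a unique residue mod 264.
    Write x = 23 + 33·t and substitute into x ≡ 5 (mod 8): 33·t ≡ 5 − 23 = -18 (mod 8).
    Reduce coefficients mod 8: 1·t ≡ 6 (mod 8).
    So t ≡ 6 (mod 8).
    Then x = 23 + 33·6 = 221, valid modulo lcm(33, 8) = 264: x ≡ 221 (mod 264).
Verify: 221 mod 3 = 2 ✓, 221 mod 11 = 1 ✓, 221 mod 8 = 5 ✓.

x ≡ 221 (mod 264).
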